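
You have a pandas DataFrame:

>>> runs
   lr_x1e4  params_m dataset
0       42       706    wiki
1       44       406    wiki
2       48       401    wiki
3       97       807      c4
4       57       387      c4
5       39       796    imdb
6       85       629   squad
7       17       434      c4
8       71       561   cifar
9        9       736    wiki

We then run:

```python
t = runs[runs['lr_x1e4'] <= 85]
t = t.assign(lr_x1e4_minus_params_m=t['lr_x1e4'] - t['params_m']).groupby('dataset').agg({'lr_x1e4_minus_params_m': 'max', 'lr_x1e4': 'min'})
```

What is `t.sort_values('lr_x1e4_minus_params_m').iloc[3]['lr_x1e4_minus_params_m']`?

-353

filter rows where lr_x1e4 <= 85:
   lr_x1e4  params_m dataset
0       42       706    wiki
1       44       406    wiki
2       48       401    wiki
4       57       387      c4
5       39       796    imdb
6       85       629   squad
7       17       434      c4
8       71       561   cifar
9        9       736    wiki
add column lr_x1e4_minus_params_m = t['lr_x1e4'] - t['params_m']:
   lr_x1e4  params_m dataset  lr_x1e4_minus_params_m
0       42       706    wiki                    -664
1       44       406    wiki                    -362
2       48       401    wiki                    -353
4       57       387      c4                    -330
5       39       796    imdb                    -757
6       85       629   squad                    -544
7       17       434      c4                    -417
8       71       561   cifar                    -490
9        9       736    wiki                    -727
group by dataset: max(lr_x1e4_minus_params_m), min(lr_x1e4):
         lr_x1e4_minus_params_m  lr_x1e4
dataset                                 
c4                         -330       17
cifar                      -490       71
imdb                       -757       39
squad                      -544       85
wiki                       -353        9
sort by lr_x1e4_minus_params_m:
         lr_x1e4_minus_params_m  lr_x1e4
dataset                                 
imdb                       -757       39
squad                      -544       85
cifar                      -490       71
wiki                       -353        9
c4                         -330       17
Finally, value at position 3, column 'lr_x1e4_minus_params_m' = -353.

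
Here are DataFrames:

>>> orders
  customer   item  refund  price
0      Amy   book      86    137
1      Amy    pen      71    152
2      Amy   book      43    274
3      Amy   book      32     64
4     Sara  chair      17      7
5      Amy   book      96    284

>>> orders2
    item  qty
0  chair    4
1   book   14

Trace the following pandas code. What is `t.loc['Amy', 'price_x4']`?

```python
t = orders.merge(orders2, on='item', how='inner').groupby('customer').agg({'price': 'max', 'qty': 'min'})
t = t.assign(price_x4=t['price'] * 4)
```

merge on 'item' (how='inner') → 5 rows:
  customer   item  refund  price  qty
0      Amy   book      86    137   14
1      Amy   book      43    274   14
2      Amy   book      32     64   14
3     Sara  chair      17      7    4
4      Amy   book      96    284   14
group by customer: max(price), min(qty):
          price  qty
customer            
Amy         284   14
Sara          7    4
add column price_x4 = t['price'] * 4:
          price  qty  price_x4
customer                      
Amy         284   14      1136
Sara          7    4        28
Taking the value at row 'Amy', column 'price_x4' gives 1136.

1136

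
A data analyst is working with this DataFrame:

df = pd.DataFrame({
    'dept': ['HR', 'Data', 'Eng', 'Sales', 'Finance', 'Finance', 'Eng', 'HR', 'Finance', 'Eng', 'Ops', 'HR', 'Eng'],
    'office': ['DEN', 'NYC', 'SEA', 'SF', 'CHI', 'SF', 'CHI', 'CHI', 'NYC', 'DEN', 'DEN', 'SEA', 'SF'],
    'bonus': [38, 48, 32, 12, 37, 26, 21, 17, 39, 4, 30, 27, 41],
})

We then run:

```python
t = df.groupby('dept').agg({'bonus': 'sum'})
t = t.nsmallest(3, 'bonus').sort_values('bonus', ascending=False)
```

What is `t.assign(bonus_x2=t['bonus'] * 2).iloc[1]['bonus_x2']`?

group by dept, sum of bonus:
         bonus
dept          
Data        48
Eng         98
Finance    102
HR          82
Ops         30
Sales       12
take 3 rows with smallest bonus:
       bonus
dept        
Sales     12
Ops       30
Data      48
sort by bonus descending:
       bonus
dept        
Data      48
Ops       30
Sales     12
add column bonus_x2 = t['bonus'] * 2:
       bonus  bonus_x2
dept                  
Data      48        96
Ops       30        60
Sales     12        24

60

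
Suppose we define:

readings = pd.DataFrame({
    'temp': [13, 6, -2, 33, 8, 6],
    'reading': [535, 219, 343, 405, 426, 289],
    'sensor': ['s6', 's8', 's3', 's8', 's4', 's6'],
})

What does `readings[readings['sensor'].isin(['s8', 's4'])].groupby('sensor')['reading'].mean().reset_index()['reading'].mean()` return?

filter rows where sensor in ['s8', 's4']:
   temp  reading sensor
1     6      219     s8
3    33      405     s8
4     8      426     s4
group by sensor, mean of reading:
sensor
s4    426.0
s8    312.0
Name: reading, dtype: float64
reset_index():
  sensor  reading
0     s4    426.0
1     s8    312.0
The mean of column 'reading' is 369.0.

369.0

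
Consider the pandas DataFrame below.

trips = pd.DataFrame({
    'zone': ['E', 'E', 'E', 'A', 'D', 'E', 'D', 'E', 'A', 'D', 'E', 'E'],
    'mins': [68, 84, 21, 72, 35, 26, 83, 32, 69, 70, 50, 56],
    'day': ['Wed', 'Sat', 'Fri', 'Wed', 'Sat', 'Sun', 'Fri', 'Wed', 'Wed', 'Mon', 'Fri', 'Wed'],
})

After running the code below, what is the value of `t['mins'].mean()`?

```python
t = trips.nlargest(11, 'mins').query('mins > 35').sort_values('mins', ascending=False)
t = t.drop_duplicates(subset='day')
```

take 11 rows with largest mins:
   zone  mins  day
1     E    84  Sat
6     D    83  Fri
3     A    72  Wed
9     D    70  Mon
8     A    69  Wed
0     E    68  Wed
11    E    56  Wed
10    E    50  Fri
4     D    35  Sat
7     E    32  Wed
5     E    26  Sun
filter rows where mins > 35:
   zone  mins  day
1     E    84  Sat
6     D    83  Fri
3     A    72  Wed
9     D    70  Mon
8     A    69  Wed
0     E    68  Wed
11    E    56  Wed
10    E    50  Fri
sort by mins descending:
   zone  mins  day
1     E    84  Sat
6     D    83  Fri
3     A    72  Wed
9     D    70  Mon
8     A    69  Wed
0     E    68  Wed
11    E    56  Wed
10    E    50  Fri
drop duplicate day (keep=first):
  zone  mins  day
1    E    84  Sat
6    D    83  Fri
3    A    72  Wed
9    D    70  Mon

77.25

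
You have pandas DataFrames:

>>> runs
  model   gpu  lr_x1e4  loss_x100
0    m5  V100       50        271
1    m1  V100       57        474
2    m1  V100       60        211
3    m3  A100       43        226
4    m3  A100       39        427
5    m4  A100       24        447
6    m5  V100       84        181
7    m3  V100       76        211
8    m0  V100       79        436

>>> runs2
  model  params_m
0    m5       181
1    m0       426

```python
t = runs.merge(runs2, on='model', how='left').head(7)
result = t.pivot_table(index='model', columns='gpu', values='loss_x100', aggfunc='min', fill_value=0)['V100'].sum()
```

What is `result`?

392

merge on 'model' (how='left') → 9 rows:
  model   gpu  lr_x1e4  loss_x100  params_m
0    m5  V100       50        271     181.0
1    m1  V100       57        474       NaN
2    m1  V100       60        211       NaN
3    m3  A100       43        226       NaN
4    m3  A100       39        427       NaN
5    m4  A100       24        447       NaN
6    m5  V100       84        181     181.0
7    m3  V100       76        211       NaN
8    m0  V100       79        436     426.0
take first 7 rows:
  model   gpu  lr_x1e4  loss_x100  params_m
0    m5  V100       50        271     181.0
1    m1  V100       57        474       NaN
2    m1  V100       60        211       NaN
3    m3  A100       43        226       NaN
4    m3  A100       39        427       NaN
5    m4  A100       24        447       NaN
6    m5  V100       84        181     181.0
pivot: rows=model, cols=gpu, min(loss_x100):
gpu    A100  V100
model            
m1        0   211
m3      226     0
m4      447     0
m5        0   181
Finally, sum of column 'V100' = 392.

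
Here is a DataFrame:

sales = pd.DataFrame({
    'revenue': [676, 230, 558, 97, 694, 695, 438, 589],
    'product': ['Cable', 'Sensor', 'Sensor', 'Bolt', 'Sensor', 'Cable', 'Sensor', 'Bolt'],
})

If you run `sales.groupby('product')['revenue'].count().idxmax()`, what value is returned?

group by product, count of revenue:
product
Bolt      2
Cable     2
Sensor    4
Name: revenue, dtype: int64
Taking the label with the largest value gives Sensor.

Sensor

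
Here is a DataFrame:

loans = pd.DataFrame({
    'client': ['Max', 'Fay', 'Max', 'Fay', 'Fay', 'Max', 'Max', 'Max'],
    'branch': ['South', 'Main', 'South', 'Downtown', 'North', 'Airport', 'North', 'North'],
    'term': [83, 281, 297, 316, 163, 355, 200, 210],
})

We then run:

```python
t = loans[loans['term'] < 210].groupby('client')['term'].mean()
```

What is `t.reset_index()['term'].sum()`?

filter rows where term < 210:
  client branch  term
0    Max  South    83
4    Fay  North   163
6    Max  North   200
group by client, mean of term:
client
Fay    163.0
Max    141.5
Name: term, dtype: float64
reset_index():
  client   term
0    Fay  163.0
1    Max  141.5
The sum of column 'term' is 304.5.

304.5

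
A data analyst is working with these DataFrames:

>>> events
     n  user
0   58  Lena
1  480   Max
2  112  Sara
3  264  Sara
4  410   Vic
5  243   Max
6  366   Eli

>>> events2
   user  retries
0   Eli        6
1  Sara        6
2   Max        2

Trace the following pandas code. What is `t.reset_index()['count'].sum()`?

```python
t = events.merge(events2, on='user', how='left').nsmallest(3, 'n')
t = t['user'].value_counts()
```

merge on 'user' (how='left') → 7 rows:
     n  user  retries
0   58  Lena      NaN
1  480   Max      2.0
2  112  Sara      6.0
3  264  Sara      6.0
4  410   Vic      NaN
5  243   Max      2.0
6  366   Eli      6.0
take 3 rows with smallest n:
     n  user  retries
0   58  Lena      NaN
2  112  Sara      6.0
5  243   Max      2.0
value_counts of user:
user
Lena    1
Sara    1
Max     1
Name: count, dtype: int64
reset_index():
   user  count
0  Lena      1
1  Sara      1
2   Max      1
So sum() = 3.

3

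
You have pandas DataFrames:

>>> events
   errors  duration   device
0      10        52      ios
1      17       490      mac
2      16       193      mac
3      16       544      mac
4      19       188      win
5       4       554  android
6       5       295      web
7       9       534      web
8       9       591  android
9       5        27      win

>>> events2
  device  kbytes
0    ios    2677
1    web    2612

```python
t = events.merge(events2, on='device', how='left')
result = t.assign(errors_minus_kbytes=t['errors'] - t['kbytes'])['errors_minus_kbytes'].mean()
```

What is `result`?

-2625.66666667

merge on 'device' (how='left') → 10 rows:
   errors  duration   device  kbytes
0      10        52      ios  2677.0
1      17       490      mac     NaN
2      16       193      mac     NaN
3      16       544      mac     NaN
4      19       188      win     NaN
5       4       554  android     NaN
6       5       295      web  2612.0
7       9       534      web  2612.0
8       9       591  android     NaN
9       5        27      win     NaN
add column errors_minus_kbytes = t['errors'] - t['kbytes']:
   errors  duration   device  kbytes  errors_minus_kbytes
0      10        52      ios  2677.0              -2667.0
1      17       490      mac     NaN                  NaN
2      16       193      mac     NaN                  NaN
3      16       544      mac     NaN                  NaN
4      19       188      win     NaN                  NaN
5       4       554  android     NaN                  NaN
6       5       295      web  2612.0              -2607.0
7       9       534      web  2612.0              -2603.0
8       9       591  android     NaN                  NaN
9       5        27      win     NaN                  NaN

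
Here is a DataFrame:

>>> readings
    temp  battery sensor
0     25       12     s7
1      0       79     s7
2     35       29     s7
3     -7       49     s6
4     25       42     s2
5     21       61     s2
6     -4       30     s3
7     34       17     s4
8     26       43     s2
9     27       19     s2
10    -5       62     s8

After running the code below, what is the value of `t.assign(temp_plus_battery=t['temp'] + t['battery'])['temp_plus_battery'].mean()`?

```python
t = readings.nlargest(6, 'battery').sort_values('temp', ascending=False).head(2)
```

take 6 rows with largest battery:
    temp  battery sensor
1      0       79     s7
10    -5       62     s8
5     21       61     s2
3     -7       49     s6
8     26       43     s2
4     25       42     s2
sort by temp descending:
    temp  battery sensor
8     26       43     s2
4     25       42     s2
5     21       61     s2
1      0       79     s7
10    -5       62     s8
3     -7       49     s6
take first 2 rows:
   temp  battery sensor
8    26       43     s2
4    25       42     s2
add column temp_plus_battery = t['temp'] + t['battery']:
   temp  battery sensor  temp_plus_battery
8    26       43     s2                 69
4    25       42     s2                 67

68.0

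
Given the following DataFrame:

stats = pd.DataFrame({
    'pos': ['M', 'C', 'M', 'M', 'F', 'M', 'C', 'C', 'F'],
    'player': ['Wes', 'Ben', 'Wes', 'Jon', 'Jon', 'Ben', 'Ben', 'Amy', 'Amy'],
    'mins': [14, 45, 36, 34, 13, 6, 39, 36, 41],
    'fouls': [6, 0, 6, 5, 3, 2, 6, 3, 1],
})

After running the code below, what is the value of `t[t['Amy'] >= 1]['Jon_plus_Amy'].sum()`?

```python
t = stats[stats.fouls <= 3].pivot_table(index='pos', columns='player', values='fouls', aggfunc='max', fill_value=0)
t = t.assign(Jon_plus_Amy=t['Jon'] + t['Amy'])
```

7

filter rows where fouls <= 3:
  pos player  mins  fouls
1   C    Ben    45      0
4   F    Jon    13      3
5   M    Ben     6      2
7   C    Amy    36      3
8   F    Amy    41      1
pivot: rows=pos, cols=player, max(fouls):
player  Amy  Ben  Jon
pos                  
C         3    0    0
F         1    0    3
M         0    2    0
add column Jon_plus_Amy = t['Jon'] + t['Amy']:
player  Amy  Ben  Jon  Jon_plus_Amy
pos                                
C         3    0    0             3
F         1    0    3             4
M         0    2    0             0
filter rows where Amy >= 1:
player  Amy  Ben  Jon  Jon_plus_Amy
pos                                
C         3    0    0             3
F         1    0    3             4
Hence 7.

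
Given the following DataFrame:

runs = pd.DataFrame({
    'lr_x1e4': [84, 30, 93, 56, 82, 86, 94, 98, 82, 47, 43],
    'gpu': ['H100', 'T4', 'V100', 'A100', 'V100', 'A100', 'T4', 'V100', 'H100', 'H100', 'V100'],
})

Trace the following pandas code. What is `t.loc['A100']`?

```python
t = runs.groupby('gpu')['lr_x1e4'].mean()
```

71.0

group by gpu, mean of lr_x1e4:
gpu
A100    71.0
H100    71.0
T4      62.0
V100    79.0
Name: lr_x1e4, dtype: float64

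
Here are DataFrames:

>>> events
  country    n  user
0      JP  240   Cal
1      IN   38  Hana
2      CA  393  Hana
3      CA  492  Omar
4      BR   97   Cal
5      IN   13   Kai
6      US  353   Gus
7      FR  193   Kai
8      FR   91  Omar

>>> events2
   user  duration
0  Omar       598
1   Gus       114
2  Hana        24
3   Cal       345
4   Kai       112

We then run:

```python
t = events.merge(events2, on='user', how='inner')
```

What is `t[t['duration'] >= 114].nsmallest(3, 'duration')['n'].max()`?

merge on 'user' (how='inner') → 9 rows:
  country    n  user  duration
0      JP  240   Cal       345
1      IN   38  Hana        24
2      CA  393  Hana        24
3      CA  492  Omar       598
4      BR   97   Cal       345
5      IN   13   Kai       112
6      US  353   Gus       114
7      FR  193   Kai       112
8      FR   91  Omar       598
filter rows where duration >= 114:
  country    n  user  duration
0      JP  240   Cal       345
3      CA  492  Omar       598
4      BR   97   Cal       345
6      US  353   Gus       114
8      FR   91  Omar       598
take 3 rows with smallest duration:
  country    n user  duration
6      US  353  Gus       114
0      JP  240  Cal       345
4      BR   97  Cal       345
Reading off the max of column 'n', we get 353.

353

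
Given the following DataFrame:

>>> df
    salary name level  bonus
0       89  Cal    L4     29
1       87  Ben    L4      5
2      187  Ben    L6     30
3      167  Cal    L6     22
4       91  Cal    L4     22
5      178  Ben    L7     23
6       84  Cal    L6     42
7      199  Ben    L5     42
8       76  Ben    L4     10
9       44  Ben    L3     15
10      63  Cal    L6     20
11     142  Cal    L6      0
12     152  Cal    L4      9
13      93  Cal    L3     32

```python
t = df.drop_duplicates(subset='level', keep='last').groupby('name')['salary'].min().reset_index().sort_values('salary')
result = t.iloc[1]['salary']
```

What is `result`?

drop duplicate level (keep=last):
    salary name level  bonus
5      178  Ben    L7     23
7      199  Ben    L5     42
11     142  Cal    L6      0
12     152  Cal    L4      9
13      93  Cal    L3     32
group by name, min of salary:
name
Ben    178
Cal     93
Name: salary, dtype: int64
reset_index():
  name  salary
0  Ben     178
1  Cal      93
sort by salary:
  name  salary
1  Cal      93
0  Ben     178

178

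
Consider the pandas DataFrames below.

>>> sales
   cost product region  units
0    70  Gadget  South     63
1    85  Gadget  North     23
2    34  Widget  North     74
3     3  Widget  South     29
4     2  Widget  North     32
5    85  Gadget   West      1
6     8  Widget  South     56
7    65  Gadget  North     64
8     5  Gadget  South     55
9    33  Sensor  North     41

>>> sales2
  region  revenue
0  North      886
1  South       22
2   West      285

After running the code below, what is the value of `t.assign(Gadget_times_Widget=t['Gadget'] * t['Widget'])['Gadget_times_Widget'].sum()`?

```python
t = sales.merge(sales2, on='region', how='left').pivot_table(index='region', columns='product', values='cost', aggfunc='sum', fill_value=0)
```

merge on 'region' (how='left') → 10 rows:
   cost product region  units  revenue
0    70  Gadget  South     63       22
1    85  Gadget  North     23      886
2    34  Widget  North     74      886
3     3  Widget  South     29       22
4     2  Widget  North     32      886
5    85  Gadget   West      1      285
6     8  Widget  South     56       22
7    65  Gadget  North     64      886
8     5  Gadget  South     55       22
9    33  Sensor  North     41      886
pivot: rows=region, cols=product, sum(cost):
product  Gadget  Sensor  Widget
region                         
North       150      33      36
South        75       0      11
West         85       0       0
add column Gadget_times_Widget = t['Gadget'] * t['Widget']:
product  Gadget  Sensor  Widget  Gadget_times_Widget
region                                              
North       150      33      36                 5400
South        75       0      11                  825
West         85       0       0                    0
Then the sum of column 'Gadget_times_Widget': 6225

6225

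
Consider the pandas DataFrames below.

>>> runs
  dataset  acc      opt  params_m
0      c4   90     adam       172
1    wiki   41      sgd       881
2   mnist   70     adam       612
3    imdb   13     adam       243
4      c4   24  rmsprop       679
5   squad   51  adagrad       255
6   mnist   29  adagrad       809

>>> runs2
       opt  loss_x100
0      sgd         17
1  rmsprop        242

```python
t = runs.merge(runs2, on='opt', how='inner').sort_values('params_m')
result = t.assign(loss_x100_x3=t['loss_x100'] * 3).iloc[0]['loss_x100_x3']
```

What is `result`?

726

merge on 'opt' (how='inner') → 2 rows:
  dataset  acc      opt  params_m  loss_x100
0    wiki   41      sgd       881         17
1      c4   24  rmsprop       679        242
sort by params_m:
  dataset  acc      opt  params_m  loss_x100
1      c4   24  rmsprop       679        242
0    wiki   41      sgd       881         17
add column loss_x100_x3 = t['loss_x100'] * 3:
  dataset  acc      opt  params_m  loss_x100  loss_x100_x3
1      c4   24  rmsprop       679        242           726
0    wiki   41      sgd       881         17            51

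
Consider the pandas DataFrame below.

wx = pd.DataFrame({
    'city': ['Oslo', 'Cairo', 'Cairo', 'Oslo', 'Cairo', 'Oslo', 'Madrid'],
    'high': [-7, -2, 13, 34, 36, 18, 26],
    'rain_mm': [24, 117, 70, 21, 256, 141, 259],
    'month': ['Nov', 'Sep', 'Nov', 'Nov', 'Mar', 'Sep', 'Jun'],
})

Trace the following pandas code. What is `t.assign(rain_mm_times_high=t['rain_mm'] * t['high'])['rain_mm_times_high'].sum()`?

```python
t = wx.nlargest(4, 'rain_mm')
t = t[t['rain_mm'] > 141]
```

15950

take 4 rows with largest rain_mm:
     city  high  rain_mm month
6  Madrid    26      259   Jun
4   Cairo    36      256   Mar
5    Oslo    18      141   Sep
1   Cairo    -2      117   Sep
filter rows where rain_mm > 141:
     city  high  rain_mm month
6  Madrid    26      259   Jun
4   Cairo    36      256   Mar
add column rain_mm_times_high = t['rain_mm'] * t['high']:
     city  high  rain_mm month  rain_mm_times_high
6  Madrid    26      259   Jun                6734
4   Cairo    36      256   Mar                9216
Finally, sum of column 'rain_mm_times_high' = 15950.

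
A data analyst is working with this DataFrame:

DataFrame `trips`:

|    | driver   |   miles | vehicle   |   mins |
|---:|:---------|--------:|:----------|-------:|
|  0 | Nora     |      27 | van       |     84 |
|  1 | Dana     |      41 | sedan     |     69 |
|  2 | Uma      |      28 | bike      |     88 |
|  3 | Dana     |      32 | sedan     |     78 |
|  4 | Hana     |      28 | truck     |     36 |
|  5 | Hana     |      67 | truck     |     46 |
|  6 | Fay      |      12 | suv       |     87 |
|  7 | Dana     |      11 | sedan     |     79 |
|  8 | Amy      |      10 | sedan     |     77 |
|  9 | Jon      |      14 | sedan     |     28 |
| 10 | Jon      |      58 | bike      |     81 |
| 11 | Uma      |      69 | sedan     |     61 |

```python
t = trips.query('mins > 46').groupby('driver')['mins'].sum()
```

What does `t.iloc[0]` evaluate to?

filter rows where mins > 46:
   driver  miles vehicle  mins
0    Nora     27     van    84
1    Dana     41   sedan    69
2     Uma     28    bike    88
3    Dana     32   sedan    78
6     Fay     12     suv    87
7    Dana     11   sedan    79
8     Amy     10   sedan    77
10    Jon     58    bike    81
11    Uma     69   sedan    61
group by driver, sum of mins:
driver
Amy      77
Dana    226
Fay      87
Jon      81
Nora     84
Uma     149
Name: mins, dtype: int64
The value at position 0 is 77.

77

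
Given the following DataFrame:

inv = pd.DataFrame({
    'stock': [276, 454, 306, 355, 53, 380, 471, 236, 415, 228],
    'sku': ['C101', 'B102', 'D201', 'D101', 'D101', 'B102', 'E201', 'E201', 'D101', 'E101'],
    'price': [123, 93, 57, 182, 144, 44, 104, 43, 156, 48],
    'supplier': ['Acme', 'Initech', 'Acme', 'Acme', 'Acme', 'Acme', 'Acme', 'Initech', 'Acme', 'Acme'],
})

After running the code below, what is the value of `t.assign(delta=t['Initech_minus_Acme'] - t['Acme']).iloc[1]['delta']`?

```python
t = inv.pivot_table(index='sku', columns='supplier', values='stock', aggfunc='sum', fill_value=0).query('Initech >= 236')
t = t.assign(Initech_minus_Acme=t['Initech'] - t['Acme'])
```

pivot: rows=sku, cols=supplier, sum(stock):
supplier  Acme  Initech
sku                    
B102       380      454
C101       276        0
D101       823        0
D201       306        0
E101       228        0
E201       471      236
filter rows where Initech >= 236:
supplier  Acme  Initech
sku                    
B102       380      454
E201       471      236
add column Initech_minus_Acme = t['Initech'] - t['Acme']:
supplier  Acme  Initech  Initech_minus_Acme
sku                                        
B102       380      454                  74
E201       471      236                -235
add column delta = t['Initech_minus_Acme'] - t['Acme']:
supplier  Acme  Initech  Initech_minus_Acme  delta
sku                                               
B102       380      454                  74   -306
E201       471      236                -235   -706

-706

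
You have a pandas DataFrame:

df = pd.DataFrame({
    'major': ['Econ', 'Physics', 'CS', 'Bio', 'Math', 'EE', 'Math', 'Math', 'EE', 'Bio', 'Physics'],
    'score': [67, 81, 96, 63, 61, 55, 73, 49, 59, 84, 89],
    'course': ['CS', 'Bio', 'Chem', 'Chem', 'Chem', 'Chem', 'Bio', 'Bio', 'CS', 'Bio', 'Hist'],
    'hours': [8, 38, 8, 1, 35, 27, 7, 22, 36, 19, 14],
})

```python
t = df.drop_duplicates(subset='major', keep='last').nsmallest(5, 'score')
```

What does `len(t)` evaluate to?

drop duplicate major (keep=last):
      major  score course  hours
0      Econ     67     CS      8
2        CS     96   Chem      8
7      Math     49    Bio     22
8        EE     59     CS     36
9       Bio     84    Bio     19
10  Physics     89   Hist     14
take 5 rows with smallest score:
      major  score course  hours
7      Math     49    Bio     22
8        EE     59     CS     36
0      Econ     67     CS      8
9       Bio     84    Bio     19
10  Physics     89   Hist     14

5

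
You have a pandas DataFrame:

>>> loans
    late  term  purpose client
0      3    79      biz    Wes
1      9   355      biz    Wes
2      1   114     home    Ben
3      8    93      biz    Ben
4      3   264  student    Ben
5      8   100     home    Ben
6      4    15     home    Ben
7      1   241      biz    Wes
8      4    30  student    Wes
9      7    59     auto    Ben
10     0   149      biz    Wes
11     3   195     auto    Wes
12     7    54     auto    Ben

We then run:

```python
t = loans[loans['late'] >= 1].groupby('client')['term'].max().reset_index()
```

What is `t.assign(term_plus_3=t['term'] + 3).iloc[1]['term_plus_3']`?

358

filter rows where late >= 1:
    late  term  purpose client
0      3    79      biz    Wes
1      9   355      biz    Wes
2      1   114     home    Ben
3      8    93      biz    Ben
4      3   264  student    Ben
5      8   100     home    Ben
6      4    15     home    Ben
7      1   241      biz    Wes
8      4    30  student    Wes
9      7    59     auto    Ben
11     3   195     auto    Wes
12     7    54     auto    Ben
group by client, max of term:
client
Ben    264
Wes    355
Name: term, dtype: int64
reset_index():
  client  term
0    Ben   264
1    Wes   355
add column term_plus_3 = t['term'] + 3:
  client  term  term_plus_3
0    Ben   264          267
1    Wes   355          358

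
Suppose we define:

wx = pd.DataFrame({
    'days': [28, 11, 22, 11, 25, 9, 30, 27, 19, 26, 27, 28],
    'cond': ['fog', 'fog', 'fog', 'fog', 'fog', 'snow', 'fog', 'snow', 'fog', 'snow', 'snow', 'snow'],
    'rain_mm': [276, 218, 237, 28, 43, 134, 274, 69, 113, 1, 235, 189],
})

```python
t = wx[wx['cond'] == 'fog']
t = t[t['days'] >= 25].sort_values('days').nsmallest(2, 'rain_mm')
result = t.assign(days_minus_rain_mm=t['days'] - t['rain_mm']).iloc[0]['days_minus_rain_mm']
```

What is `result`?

filter rows where cond == 'fog':
   days cond  rain_mm
0    28  fog      276
1    11  fog      218
2    22  fog      237
3    11  fog       28
4    25  fog       43
6    30  fog      274
8    19  fog      113
filter rows where days >= 25:
   days cond  rain_mm
0    28  fog      276
4    25  fog       43
6    30  fog      274
sort by days:
   days cond  rain_mm
4    25  fog       43
0    28  fog      276
6    30  fog      274
take 2 rows with smallest rain_mm:
   days cond  rain_mm
4    25  fog       43
6    30  fog      274
add column days_minus_rain_mm = t['days'] - t['rain_mm']:
   days cond  rain_mm  days_minus_rain_mm
4    25  fog       43                 -18
6    30  fog      274                -244
Taking the value at position 0, column 'days_minus_rain_mm' gives -18.

-18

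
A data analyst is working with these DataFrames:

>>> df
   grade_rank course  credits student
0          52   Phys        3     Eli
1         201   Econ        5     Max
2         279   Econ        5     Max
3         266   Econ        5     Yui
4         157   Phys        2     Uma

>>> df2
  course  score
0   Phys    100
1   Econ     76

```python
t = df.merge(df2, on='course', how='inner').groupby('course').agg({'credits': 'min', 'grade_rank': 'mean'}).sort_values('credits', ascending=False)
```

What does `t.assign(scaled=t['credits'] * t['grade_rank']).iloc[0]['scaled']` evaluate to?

merge on 'course' (how='inner') → 5 rows:
   grade_rank course  credits student  score
0          52   Phys        3     Eli    100
1         201   Econ        5     Max     76
2         279   Econ        5     Max     76
3         266   Econ        5     Yui     76
4         157   Phys        2     Uma    100
group by course: min(credits), mean(grade_rank):
        credits  grade_rank
course                     
Econ          5  248.666667
Phys          2  104.500000
sort by credits descending:
        credits  grade_rank
course                     
Econ          5  248.666667
Phys          2  104.500000
add column scaled = t['credits'] * t['grade_rank']:
        credits  grade_rank       scaled
course                                  
Econ          5  248.666667  1243.333333
Phys          2  104.500000   209.000000
value at position 0, column 'scaled' → 1243.33333333

1243.33333333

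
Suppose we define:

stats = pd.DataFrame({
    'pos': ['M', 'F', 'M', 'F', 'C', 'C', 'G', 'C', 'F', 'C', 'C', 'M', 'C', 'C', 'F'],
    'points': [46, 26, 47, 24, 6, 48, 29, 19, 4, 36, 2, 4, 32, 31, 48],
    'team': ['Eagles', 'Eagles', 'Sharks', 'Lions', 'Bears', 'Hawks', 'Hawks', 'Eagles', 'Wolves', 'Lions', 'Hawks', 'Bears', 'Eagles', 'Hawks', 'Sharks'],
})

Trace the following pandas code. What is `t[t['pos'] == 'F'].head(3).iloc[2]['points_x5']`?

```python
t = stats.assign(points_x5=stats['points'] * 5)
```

add column points_x5 = stats['points'] * 5:
   pos  points    team  points_x5
0    M      46  Eagles        230
1    F      26  Eagles        130
2    M      47  Sharks        235
3    F      24   Lions        120
4    C       6   Bears         30
5    C      48   Hawks        240
6    G      29   Hawks        145
7    C      19  Eagles         95
8    F       4  Wolves         20
9    C      36   Lions        180
10   C       2   Hawks         10
11   M       4   Bears         20
12   C      32  Eagles        160
13   C      31   Hawks        155
14   F      48  Sharks        240
filter rows where pos == 'F':
   pos  points    team  points_x5
1    F      26  Eagles        130
3    F      24   Lions        120
8    F       4  Wolves         20
14   F      48  Sharks        240
take first 3 rows:
  pos  points    team  points_x5
1   F      26  Eagles        130
3   F      24   Lions        120
8   F       4  Wolves         20

20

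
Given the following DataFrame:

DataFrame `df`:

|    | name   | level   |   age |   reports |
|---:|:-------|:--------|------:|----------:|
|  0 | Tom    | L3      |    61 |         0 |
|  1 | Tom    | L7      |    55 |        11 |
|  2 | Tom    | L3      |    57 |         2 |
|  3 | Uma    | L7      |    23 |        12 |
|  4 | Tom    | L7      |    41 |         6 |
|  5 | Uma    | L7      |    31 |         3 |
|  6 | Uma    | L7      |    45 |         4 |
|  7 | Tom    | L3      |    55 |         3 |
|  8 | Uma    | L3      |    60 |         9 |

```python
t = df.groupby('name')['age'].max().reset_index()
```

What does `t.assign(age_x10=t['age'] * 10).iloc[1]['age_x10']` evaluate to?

600

group by name, max of age:
name
Tom    61
Uma    60
Name: age, dtype: int64
reset_index():
  name  age
0  Tom   61
1  Uma   60
add column age_x10 = t['age'] * 10:
  name  age  age_x10
0  Tom   61      610
1  Uma   60      600
Finally, value at position 1, column 'age_x10' = 600.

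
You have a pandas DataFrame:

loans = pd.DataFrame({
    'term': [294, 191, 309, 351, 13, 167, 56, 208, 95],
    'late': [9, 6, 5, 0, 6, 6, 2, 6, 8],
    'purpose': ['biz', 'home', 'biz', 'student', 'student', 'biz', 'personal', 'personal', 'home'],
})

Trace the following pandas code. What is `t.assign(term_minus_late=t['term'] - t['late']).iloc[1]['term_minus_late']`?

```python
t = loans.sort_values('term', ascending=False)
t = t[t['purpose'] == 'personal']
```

54

sort by term descending:
   term  late   purpose
3   351     0   student
2   309     5       biz
0   294     9       biz
7   208     6  personal
1   191     6      home
5   167     6       biz
8    95     8      home
6    56     2  personal
4    13     6   student
filter rows where purpose == 'personal':
   term  late   purpose
7   208     6  personal
6    56     2  personal
add column term_minus_late = t['term'] - t['late']:
   term  late   purpose  term_minus_late
7   208     6  personal              202
6    56     2  personal               54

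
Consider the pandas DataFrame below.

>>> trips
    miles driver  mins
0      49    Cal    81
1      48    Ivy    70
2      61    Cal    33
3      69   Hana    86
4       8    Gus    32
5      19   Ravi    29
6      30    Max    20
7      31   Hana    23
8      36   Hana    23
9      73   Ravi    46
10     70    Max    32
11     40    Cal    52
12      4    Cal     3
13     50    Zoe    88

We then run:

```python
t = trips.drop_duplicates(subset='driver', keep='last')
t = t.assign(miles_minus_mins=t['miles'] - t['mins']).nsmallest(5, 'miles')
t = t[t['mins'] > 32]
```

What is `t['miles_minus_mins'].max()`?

drop duplicate driver (keep=last):
    miles driver  mins
1      48    Ivy    70
4       8    Gus    32
8      36   Hana    23
9      73   Ravi    46
10     70    Max    32
12      4    Cal     3
13     50    Zoe    88
add column miles_minus_mins = t['miles'] - t['mins']:
    miles driver  mins  miles_minus_mins
1      48    Ivy    70               -22
4       8    Gus    32               -24
8      36   Hana    23                13
9      73   Ravi    46                27
10     70    Max    32                38
12      4    Cal     3                 1
13     50    Zoe    88               -38
take 5 rows with smallest miles:
    miles driver  mins  miles_minus_mins
12      4    Cal     3                 1
4       8    Gus    32               -24
8      36   Hana    23                13
1      48    Ivy    70               -22
13     50    Zoe    88               -38
filter rows where mins > 32:
    miles driver  mins  miles_minus_mins
1      48    Ivy    70               -22
13     50    Zoe    88               -38
Taking the max of column 'miles_minus_mins' gives -22.

-22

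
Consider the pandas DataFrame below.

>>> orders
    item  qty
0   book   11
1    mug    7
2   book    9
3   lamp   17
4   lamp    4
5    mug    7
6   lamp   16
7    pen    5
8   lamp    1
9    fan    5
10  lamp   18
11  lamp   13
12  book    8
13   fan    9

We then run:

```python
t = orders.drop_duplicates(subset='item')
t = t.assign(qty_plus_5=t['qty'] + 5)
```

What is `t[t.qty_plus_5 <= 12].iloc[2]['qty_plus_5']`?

drop duplicate item (keep=first):
   item  qty
0  book   11
1   mug    7
3  lamp   17
7   pen    5
9   fan    5
add column qty_plus_5 = t['qty'] + 5:
   item  qty  qty_plus_5
0  book   11          16
1   mug    7          12
3  lamp   17          22
7   pen    5          10
9   fan    5          10
filter rows where qty_plus_5 <= 12:
  item  qty  qty_plus_5
1  mug    7          12
7  pen    5          10
9  fan    5          10
Reading off the value at position 2, column 'qty_plus_5', we get 10.

10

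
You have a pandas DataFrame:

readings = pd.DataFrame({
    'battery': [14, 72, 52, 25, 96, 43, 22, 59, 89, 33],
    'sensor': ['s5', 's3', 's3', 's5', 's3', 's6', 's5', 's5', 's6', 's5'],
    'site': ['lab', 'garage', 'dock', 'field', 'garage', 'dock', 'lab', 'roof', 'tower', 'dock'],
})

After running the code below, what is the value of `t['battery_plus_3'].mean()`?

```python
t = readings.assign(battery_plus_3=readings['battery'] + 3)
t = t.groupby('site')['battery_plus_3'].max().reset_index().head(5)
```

53.8

add column battery_plus_3 = readings['battery'] + 3:
   battery sensor    site  battery_plus_3
0       14     s5     lab              17
1       72     s3  garage              75
2       52     s3    dock              55
3       25     s5   field              28
4       96     s3  garage              99
5       43     s6    dock              46
6       22     s5     lab              25
7       59     s5    roof              62
8       89     s6   tower              92
9       33     s5    dock              36
group by site, max of battery_plus_3:
site
dock      55
field     28
garage    99
lab       25
roof      62
tower     92
Name: battery_plus_3, dtype: int64
reset_index():
     site  battery_plus_3
0    dock              55
1   field              28
2  garage              99
3     lab              25
4    roof              62
5   tower              92
take first 5 rows:
     site  battery_plus_3
0    dock              55
1   field              28
2  garage              99
3     lab              25
4    roof              62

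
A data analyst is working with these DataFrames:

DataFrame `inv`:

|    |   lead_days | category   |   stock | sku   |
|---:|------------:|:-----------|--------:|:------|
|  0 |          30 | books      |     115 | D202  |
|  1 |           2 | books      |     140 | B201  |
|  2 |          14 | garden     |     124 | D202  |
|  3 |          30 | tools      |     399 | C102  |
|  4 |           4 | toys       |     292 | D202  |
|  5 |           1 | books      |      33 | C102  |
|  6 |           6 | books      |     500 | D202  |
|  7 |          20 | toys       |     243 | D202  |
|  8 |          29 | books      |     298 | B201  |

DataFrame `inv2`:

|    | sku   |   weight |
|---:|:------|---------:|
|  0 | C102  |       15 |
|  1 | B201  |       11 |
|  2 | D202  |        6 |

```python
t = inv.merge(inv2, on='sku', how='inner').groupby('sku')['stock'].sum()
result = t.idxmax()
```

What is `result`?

D202

merge on 'sku' (how='inner') → 9 rows:
   lead_days category  stock   sku  weight
0         30    books    115  D202       6
1          2    books    140  B201      11
2         14   garden    124  D202       6
3         30    tools    399  C102      15
4          4     toys    292  D202       6
5          1    books     33  C102      15
6          6    books    500  D202       6
7         20     toys    243  D202       6
8         29    books    298  B201      11
group by sku, sum of stock:
sku
B201     438
C102     432
D202    1274
Name: stock, dtype: int64
Taking the label with the largest value gives D202.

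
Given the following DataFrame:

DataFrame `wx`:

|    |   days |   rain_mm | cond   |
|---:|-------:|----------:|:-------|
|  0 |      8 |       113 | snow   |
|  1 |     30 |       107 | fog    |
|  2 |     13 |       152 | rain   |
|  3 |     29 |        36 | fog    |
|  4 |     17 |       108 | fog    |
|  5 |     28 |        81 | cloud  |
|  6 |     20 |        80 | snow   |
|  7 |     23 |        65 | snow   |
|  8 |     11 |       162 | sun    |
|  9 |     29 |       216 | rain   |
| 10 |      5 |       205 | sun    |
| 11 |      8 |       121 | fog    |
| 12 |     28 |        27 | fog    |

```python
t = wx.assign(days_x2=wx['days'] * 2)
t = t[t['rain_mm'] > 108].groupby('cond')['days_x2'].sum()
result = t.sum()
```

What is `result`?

add column days_x2 = wx['days'] * 2:
    days  rain_mm   cond  days_x2
0      8      113   snow       16
1     30      107    fog       60
2     13      152   rain       26
3     29       36    fog       58
4     17      108    fog       34
5     28       81  cloud       56
6     20       80   snow       40
7     23       65   snow       46
8     11      162    sun       22
9     29      216   rain       58
10     5      205    sun       10
11     8      121    fog       16
12    28       27    fog       56
filter rows where rain_mm > 108:
    days  rain_mm  cond  days_x2
0      8      113  snow       16
2     13      152  rain       26
8     11      162   sun       22
9     29      216  rain       58
10     5      205   sun       10
11     8      121   fog       16
group by cond, sum of days_x2:
cond
fog     16
rain    84
snow    16
sun     32
Name: days_x2, dtype: int64

148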